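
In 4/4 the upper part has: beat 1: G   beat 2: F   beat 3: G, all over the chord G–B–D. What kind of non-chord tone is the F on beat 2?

The harmony at that moment is G major triad (G, B, D); F is not a chord tone.
It is approached by step down from G and left by step up to G.
Step away and step back to the same note — a neighbor tone (lower neighbor).

Lower neighbor tone.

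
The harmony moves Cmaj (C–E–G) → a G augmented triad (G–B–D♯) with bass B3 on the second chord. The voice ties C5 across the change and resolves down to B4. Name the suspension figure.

At the second chord the bass is B3. The suspended C5 lies a ninth above the bass; after resolving down by step to B4, the interval above the bass becomes an octave.
Suspension figures are named by those two intervals: 9–8.

9–8 suspension.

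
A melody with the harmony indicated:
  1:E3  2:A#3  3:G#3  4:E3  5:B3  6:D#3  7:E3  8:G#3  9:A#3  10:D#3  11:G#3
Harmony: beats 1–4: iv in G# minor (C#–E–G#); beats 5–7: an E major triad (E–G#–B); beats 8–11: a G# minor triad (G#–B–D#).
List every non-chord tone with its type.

The harmony at that moment is C# minor triad (C#, E, G#); A#3 is not a chord tone.
It is approached by leap up from E3 and left by step down to G#3.
Leap in, step out — an appoggiatura.
The harmony at that moment is E major triad (E, G#, B); D#3 is not a chord tone.
It is approached by leap down from B3 and left by step up to E3.
Leap in, step out — an appoggiatura.
The harmony at that moment is G# minor triad (G#, B, D#); A#3 is not a chord tone.
It is approached by step up from G#3 and left by leap down to D#3.
Step in, leap out — an escape tone.

A#3 (beat 2) — appoggiatura; D#3 (beat 6) — appoggiatura; A#3 (beat 9) — escape tone.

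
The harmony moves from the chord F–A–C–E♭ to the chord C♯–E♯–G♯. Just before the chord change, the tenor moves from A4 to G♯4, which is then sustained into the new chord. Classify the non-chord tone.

The harmony at that moment is F dominant seventh chord (F, A, C, E♭); G♯4 is not a chord tone.
It is approached by step down from A4 and then sustained as the same pitch into the next harmony.
Arriving early and becoming a chord tone when the harmony changes — an anticipation.

G♯4 is an anticipation.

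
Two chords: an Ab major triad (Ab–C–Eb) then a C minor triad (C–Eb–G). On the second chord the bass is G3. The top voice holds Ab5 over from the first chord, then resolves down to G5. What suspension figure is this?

9–8 suspension.

At the second chord the bass is G3. The suspended Ab5 lies a ninth above the bass; after resolving down by step to G5, the interval above the bass becomes an octave.
Suspension figures are named by those two intervals: 9–8.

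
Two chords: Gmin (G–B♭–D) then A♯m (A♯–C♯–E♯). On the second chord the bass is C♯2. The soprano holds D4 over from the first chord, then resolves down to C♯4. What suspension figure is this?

At the second chord the bass is C♯2. The suspended D4 lies a ninth above the bass; after resolving down by step to C♯4, the interval above the bass becomes an octave.
Suspension figures are named by those two intervals: 9–8.

9–8 suspension.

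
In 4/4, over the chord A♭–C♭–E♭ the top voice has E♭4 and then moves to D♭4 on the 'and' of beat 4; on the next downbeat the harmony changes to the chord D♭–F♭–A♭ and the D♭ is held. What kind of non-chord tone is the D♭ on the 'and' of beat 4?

The harmony at that moment is A♭ minor triad (A♭, C♭, E♭); D♭4 is not a chord tone.
It is approached by step down from E♭4 and then sustained as the same pitch into the next harmony.
Arriving early and becoming a chord tone when the harmony changes — an anticipation.

Anticipation.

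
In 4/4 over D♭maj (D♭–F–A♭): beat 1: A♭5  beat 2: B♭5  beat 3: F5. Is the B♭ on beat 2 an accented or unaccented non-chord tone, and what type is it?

The harmony at that moment is D♭ major triad (D♭, F, A♭); B♭5 is not a chord tone.
It is approached by step up from A♭5 and left by leap down to F5.
Step in, leap out — an escape tone.
It falls on a weak beat, so it is unaccented.

Unaccented escape tone.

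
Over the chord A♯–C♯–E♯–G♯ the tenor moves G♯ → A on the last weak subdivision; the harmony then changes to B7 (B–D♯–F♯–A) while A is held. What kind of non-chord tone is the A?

The harmony at that moment is A♯ minor seventh chord (A♯, C♯, E♯, G♯); A is not a chord tone.
It is approached by step up from G♯ and then sustained as the same pitch into the next harmony.
Arriving early and becoming a chord tone when the harmony changes — an anticipation.

A is an anticipation.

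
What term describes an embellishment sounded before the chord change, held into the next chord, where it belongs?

Anticipation.

Approach: ahead of the chord change (typically by step), so it is dissonant against the current harmony. Departure: none — the same pitch is restated or held and is a chord tone of the new harmony.
Dissonant first, consonant once the harmony catches up: the note simply arrives early — an anticipation. (The reverse timing, consonant first and dissonant after the change, would be a suspension or retardation.)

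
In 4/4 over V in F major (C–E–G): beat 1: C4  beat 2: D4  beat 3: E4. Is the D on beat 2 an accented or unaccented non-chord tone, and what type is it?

Unaccented passing tone.

The harmony at that moment is C major triad (C, E, G); D4 is not a chord tone.
It is approached by step up from C4 and left by step up to E4.
Step in, step out in the same direction — a passing tone.
It falls on a weak beat, so it is unaccented.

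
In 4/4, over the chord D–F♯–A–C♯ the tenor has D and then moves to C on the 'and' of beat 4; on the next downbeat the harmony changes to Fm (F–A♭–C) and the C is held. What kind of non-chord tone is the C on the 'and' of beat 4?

Anticipation.

The harmony at that moment is D major seventh chord (D, F♯, A, C♯); C is not a chord tone.
It is approached by step down from D and then sustained as the same pitch into the next harmony.
Arriving early and becoming a chord tone when the harmony changes — an anticipation.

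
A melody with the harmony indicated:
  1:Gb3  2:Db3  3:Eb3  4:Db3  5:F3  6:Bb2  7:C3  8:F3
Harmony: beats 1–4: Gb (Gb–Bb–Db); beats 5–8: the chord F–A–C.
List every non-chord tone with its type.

Eb3 (beat 3) — neighbor tone; Bb2 (beat 6) — appoggiatura.

The harmony at that moment is Gb major triad (Gb, Bb, Db); Eb3 is not a chord tone.
It is approached by step up from Db3 and left by step down to Db3.
Step away and step back to the same note — a neighbor tone (upper neighbor).
The harmony at that moment is F major triad (F, A, C); Bb2 is not a chord tone.
It is approached by leap down from F3 and left by step up to C3.
Leap in, step out — an appoggiatura.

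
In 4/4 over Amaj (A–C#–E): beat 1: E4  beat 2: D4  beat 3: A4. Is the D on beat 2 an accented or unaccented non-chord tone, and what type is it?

The harmony at that moment is A major triad (A, C#, E); D4 is not a chord tone.
It is approached by step down from E4 and left by leap up to A4.
Step in, leap out — an escape tone.
It falls on a weak beat, so it is unaccented.

Unaccented escape tone.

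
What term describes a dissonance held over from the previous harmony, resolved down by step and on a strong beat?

Approach: by preparation — the pitch is first a chord tone, then held (tied or repeated) while the harmony changes under it. Departure: down by step. Metric position: strong.
A prepared dissonance that resolves downward by step — a suspension. (The same figure resolving upward would be a retardation.)

Suspension.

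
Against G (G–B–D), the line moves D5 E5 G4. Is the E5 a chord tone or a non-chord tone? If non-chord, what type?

The harmony at that moment is G major triad (G, B, D); E5 is not a chord tone.
It is approached by step up from D5 and left by leap down to G4.
Step in, leap out — an escape tone.

Non-chord tone — an escape tone.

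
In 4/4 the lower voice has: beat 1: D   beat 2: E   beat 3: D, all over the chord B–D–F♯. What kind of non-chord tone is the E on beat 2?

Upper neighbor tone.

The harmony at that moment is B minor triad (B, D, F♯); E is not a chord tone.
It is approached by step up from D and left by step down to D.
Step away and step back to the same note — a neighbor tone (upper neighbor).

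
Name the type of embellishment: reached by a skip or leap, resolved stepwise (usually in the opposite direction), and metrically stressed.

Appoggiatura.

Approach: by leap. Departure: by step. Metric position: strong.
Leap in, step out, in a metrically strong position — an appoggiatura. (It is the mirror image of the escape tone, which steps in and leaps out from a weak position.)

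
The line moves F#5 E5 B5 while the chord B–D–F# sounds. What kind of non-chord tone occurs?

The harmony at that moment is B minor triad (B, D, F#); E5 is not a chord tone.
It is approached by step down from F#5 and left by leap up to B5.
Step in, leap out — an escape tone.

E5 is an escape tone.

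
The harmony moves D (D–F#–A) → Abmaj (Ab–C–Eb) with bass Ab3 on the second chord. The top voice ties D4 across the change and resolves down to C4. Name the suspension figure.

4–3 suspension.

At the second chord the bass is Ab3. The suspended D4 lies a fourth above the bass; after resolving down by step to C4, the interval above the bass becomes a third.
Suspension figures are named by those two intervals: 4–3.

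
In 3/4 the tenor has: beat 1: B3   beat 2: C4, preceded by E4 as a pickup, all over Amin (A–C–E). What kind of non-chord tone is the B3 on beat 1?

Appoggiatura.

The harmony at that moment is A minor triad (A, C, E); B3 is not a chord tone.
It is approached by leap down from E4 and left by step up to C4.
Leap in, step out, metrically accented — an appoggiatura.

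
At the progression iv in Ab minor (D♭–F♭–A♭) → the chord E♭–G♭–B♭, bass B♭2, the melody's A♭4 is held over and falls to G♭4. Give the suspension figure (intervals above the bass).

At the second chord the bass is B♭2. The suspended A♭4 lies a seventh above the bass; after resolving down by step to G♭4, the interval above the bass becomes a sixth.
Suspension figures are named by those two intervals: 7–6.

7–6 suspension.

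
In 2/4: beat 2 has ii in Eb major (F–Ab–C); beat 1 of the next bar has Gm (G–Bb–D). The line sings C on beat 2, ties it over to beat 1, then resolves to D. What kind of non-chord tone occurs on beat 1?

Retardation.

The harmony at that moment is G minor triad (G, Bb, D); C is not a chord tone.
It is held over (the same pitch as the preceding C) and left by step up to D.
Held over from the previous chord and resolving up by step — a retardation.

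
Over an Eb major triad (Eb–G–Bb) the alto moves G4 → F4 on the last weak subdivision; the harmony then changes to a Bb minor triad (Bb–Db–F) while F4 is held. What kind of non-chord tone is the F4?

F4 is an anticipation.

The harmony at that moment is Eb major triad (Eb, G, Bb); F4 is not a chord tone.
It is approached by step down from G4 and then sustained as the same pitch into the next harmony.
Arriving early and becoming a chord tone when the harmony changes — an anticipation.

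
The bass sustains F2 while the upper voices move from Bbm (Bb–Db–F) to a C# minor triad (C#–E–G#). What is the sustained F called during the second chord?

Pedal tone (pedal point).

The harmony at that moment is C# minor triad (C#, E, G#); F2 is not a chord tone.
It is held over (the same pitch as the preceding F2) and then sustained as the same pitch into the next harmony.
Sustained through a change of harmony — a pedal tone.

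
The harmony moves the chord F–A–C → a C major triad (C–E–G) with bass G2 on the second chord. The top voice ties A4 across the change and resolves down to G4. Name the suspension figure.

9–8 suspension.

At the second chord the bass is G2. The suspended A4 lies a ninth above the bass; after resolving down by step to G4, the interval above the bass becomes an octave.
Suspension figures are named by those two intervals: 9–8.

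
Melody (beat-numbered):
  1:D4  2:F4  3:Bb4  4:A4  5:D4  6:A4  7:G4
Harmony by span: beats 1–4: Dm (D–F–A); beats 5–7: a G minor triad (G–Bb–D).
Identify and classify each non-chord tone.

Bb4 (beat 3) — appoggiatura; A4 (beat 6) — appoggiatura.

The harmony at that moment is D minor triad (D, F, A); Bb4 is not a chord tone.
It is approached by leap up from F4 and left by step down to A4.
Leap in, step out — an appoggiatura.
The harmony at that moment is G minor triad (G, Bb, D); A4 is not a chord tone.
It is approached by leap up from D4 and left by step down to G4.
Leap in, step out — an appoggiatura.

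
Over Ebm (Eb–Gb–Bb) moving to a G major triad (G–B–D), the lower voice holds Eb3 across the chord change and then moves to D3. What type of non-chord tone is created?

The harmony at that moment is G major triad (G, B, D); Eb3 is not a chord tone.
It is held over (the same pitch as the preceding Eb3) and left by step down to D3.
Held over from the previous chord and resolving down by step — a suspension.

Eb3 is a suspension.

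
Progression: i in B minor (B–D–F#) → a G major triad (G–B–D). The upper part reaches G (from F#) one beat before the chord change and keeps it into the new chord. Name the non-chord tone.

The harmony at that moment is B minor triad (B, D, F#); G is not a chord tone.
It is approached by step up from F# and then sustained as the same pitch into the next harmony.
Arriving early and becoming a chord tone when the harmony changes — an anticipation.

G is an anticipation.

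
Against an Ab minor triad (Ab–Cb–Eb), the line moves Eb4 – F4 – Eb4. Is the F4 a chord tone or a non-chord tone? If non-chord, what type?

The harmony at that moment is Ab minor triad (Ab, Cb, Eb); F4 is not a chord tone.
It is approached by step up from Eb4 and left by step down to Eb4.
Step away and step back to the same note — a neighbor tone (upper neighbor).

Non-chord tone — a neighbor tone.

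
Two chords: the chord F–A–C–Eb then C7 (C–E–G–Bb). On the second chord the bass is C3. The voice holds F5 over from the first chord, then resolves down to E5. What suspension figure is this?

4–3 suspension.

At the second chord the bass is C3. The suspended F5 lies a fourth above the bass; after resolving down by step to E5, the interval above the bass becomes a third.
Suspension figures are named by those two intervals: 4–3.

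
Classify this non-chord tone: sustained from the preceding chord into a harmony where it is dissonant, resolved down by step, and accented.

Approach: by preparation — the pitch is first a chord tone, then held (tied or repeated) while the harmony changes under it. Departure: down by step. Metric position: strong.
A prepared dissonance that resolves downward by step — a suspension. (The same figure resolving upward would be a retardation.)

Suspension.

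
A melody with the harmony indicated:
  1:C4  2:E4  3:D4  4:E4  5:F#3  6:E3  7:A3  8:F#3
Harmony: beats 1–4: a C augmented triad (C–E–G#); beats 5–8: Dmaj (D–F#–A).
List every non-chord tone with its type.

The harmony at that moment is C augmented triad (C, E, G#); D4 is not a chord tone.
It is approached by step down from E4 and left by step up to E4.
Step away and step back to the same note — a neighbor tone (lower neighbor).
The harmony at that moment is D major triad (D, F#, A); E3 is not a chord tone.
It is approached by step down from F#3 and left by leap up to A3.
Step in, leap out — an escape tone.

D4 (beat 3) — neighbor tone; E3 (beat 6) — escape tone.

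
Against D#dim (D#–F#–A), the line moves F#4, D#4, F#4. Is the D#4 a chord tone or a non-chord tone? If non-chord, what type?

D# diminished triad contains D#, F#, A; D# is the root, so it is a chord tone.

Chord tone (the root of D# diminished triad).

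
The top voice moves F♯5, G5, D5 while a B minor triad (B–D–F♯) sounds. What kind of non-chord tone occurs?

G5 is an escape tone.

The harmony at that moment is B minor triad (B, D, F♯); G5 is not a chord tone.
It is approached by step up from F♯5 and left by leap down to D5.
Step in, leap out — an escape tone.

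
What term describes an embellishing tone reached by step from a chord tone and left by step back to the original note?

Approach: by step. Departure: by step in the opposite direction, back to the starting pitch.
Stepwise on both sides but reversing to return to the same chord tone — a neighbor tone. (Had it continued onward in the same direction it would be a passing tone instead.)

Neighbor tone.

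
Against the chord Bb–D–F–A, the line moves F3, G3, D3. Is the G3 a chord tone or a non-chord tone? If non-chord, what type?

Non-chord tone — an escape tone.

The harmony at that moment is Bb major seventh chord (Bb, D, F, A); G3 is not a chord tone.
It is approached by step up from F3 and left by leap down to D3.
Step in, leap out — an escape tone.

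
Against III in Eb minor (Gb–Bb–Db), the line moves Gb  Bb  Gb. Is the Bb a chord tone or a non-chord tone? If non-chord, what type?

Chord tone (the third of Gb major triad).

Gb major triad contains Gb, Bb, Db; Bb is the third, so it is a chord tone.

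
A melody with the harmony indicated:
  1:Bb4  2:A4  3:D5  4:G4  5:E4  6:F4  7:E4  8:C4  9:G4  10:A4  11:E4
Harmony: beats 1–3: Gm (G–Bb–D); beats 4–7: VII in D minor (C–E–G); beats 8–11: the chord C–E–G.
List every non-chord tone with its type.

A4 (beat 2) — escape tone; F4 (beat 6) — neighbor tone; A4 (beat 10) — escape tone.

The harmony at that moment is G minor triad (G, Bb, D); A4 is not a chord tone.
It is approached by step down from Bb4 and left by leap up to D5.
Step in, leap out — an escape tone.
The harmony at that moment is C major triad (C, E, G); F4 is not a chord tone.
It is approached by step up from E4 and left by step down to E4.
Step away and step back to the same note — a neighbor tone (upper neighbor).
The harmony at that moment is C major triad (C, E, G); A4 is not a chord tone.
It is approached by step up from G4 and left by leap down to E4.
Step in, leap out — an escape tone.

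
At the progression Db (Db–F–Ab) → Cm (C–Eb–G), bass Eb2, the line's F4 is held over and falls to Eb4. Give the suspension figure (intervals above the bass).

9–8 suspension.

At the second chord the bass is Eb2. The suspended F4 lies a ninth above the bass; after resolving down by step to Eb4, the interval above the bass becomes an octave.
Suspension figures are named by those two intervals: 9–8.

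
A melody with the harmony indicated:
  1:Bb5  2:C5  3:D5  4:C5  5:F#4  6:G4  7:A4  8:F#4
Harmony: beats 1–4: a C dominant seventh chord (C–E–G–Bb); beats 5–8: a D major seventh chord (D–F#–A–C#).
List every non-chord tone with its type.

The harmony at that moment is C dominant seventh chord (C, E, G, Bb); D5 is not a chord tone.
It is approached by step up from C5 and left by step down to C5.
Step away and step back to the same note — a neighbor tone (upper neighbor).
The harmony at that moment is D major seventh chord (D, F#, A, C#); G4 is not a chord tone.
It is approached by step up from F#4 and left by step up to A4.
Step in, step out in the same direction — a passing tone.

D5 (beat 3) — neighbor tone; G4 (beat 6) — passing tone.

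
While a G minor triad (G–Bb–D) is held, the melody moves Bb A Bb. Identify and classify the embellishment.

A is a neighbor tone.

The harmony at that moment is G minor triad (G, Bb, D); A is not a chord tone.
It is approached by step down from Bb and left by step up to Bb.
Step away and step back to the same note — a neighbor tone (lower neighbor).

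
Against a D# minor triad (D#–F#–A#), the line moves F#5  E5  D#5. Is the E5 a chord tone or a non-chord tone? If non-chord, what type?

The harmony at that moment is D# minor triad (D#, F#, A#); E5 is not a chord tone.
It is approached by step down from F#5 and left by step down to D#5.
Step in, step out in the same direction — a passing tone.

Non-chord tone — a passing tone.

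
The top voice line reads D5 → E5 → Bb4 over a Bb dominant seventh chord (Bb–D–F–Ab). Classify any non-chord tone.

The harmony at that moment is Bb dominant seventh chord (Bb, D, F, Ab); E5 is not a chord tone.
It is approached by step up from D5 and left by leap down to Bb4.
Step in, leap out — an escape tone.

E5 is an escape tone.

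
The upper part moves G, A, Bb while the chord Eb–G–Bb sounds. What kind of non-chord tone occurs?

A is a passing tone.

The harmony at that moment is Eb major triad (Eb, G, Bb); A is not a chord tone.
It is approached by step up from G and left by step up to Bb.
Step in, step out in the same direction — a passing tone.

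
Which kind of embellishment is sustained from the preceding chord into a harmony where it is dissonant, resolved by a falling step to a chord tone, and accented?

Suspension.

Approach: by preparation — the pitch is first a chord tone, then held (tied or repeated) while the harmony changes under it. Departure: down by step. Metric position: strong.
A prepared dissonance that resolves downward by step — a suspension. (The same figure resolving upward would be a retardation.)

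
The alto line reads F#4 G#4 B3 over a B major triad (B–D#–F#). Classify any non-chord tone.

The harmony at that moment is B major triad (B, D#, F#); G#4 is not a chord tone.
It is approached by step up from F#4 and left by leap down to B3.
Step in, leap out — an escape tone.

G#4 is an escape tone.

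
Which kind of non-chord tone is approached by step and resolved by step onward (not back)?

Approach: by step. Departure: by step, continuing in the same direction.
Stepwise on both sides with no change of direction means the note fills in the space between two different chord tones — a passing tone. (Had it turned back to its starting note it would be a neighbor tone instead.)

Passing tone.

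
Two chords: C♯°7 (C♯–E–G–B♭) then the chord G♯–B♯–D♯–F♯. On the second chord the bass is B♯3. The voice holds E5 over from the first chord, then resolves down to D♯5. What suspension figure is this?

At the second chord the bass is B♯3. The suspended E5 lies a fourth above the bass; after resolving down by step to D♯5, the interval above the bass becomes a third.
Suspension figures are named by those two intervals: 4–3.

4–3 suspension.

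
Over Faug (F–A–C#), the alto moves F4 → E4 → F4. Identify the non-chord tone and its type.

The harmony at that moment is F augmented triad (F, A, C#); E4 is not a chord tone.
It is approached by step down from F4 and left by step up to F4.
Step away and step back to the same note — a neighbor tone (lower neighbor).

E4 is a neighbor tone.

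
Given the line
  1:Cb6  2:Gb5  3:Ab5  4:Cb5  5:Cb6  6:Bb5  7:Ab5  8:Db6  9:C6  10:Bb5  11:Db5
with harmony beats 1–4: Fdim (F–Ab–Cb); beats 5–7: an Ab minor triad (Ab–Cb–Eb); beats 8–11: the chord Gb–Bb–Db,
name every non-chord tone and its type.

Gb5 (beat 2) — appoggiatura; Bb5 (beat 6) — passing tone; C6 (beat 9) — passing tone.

The harmony at that moment is F diminished triad (F, Ab, Cb); Gb5 is not a chord tone.
It is approached by leap down from Cb6 and left by step up to Ab5.
Leap in, step out — an appoggiatura.
The harmony at that moment is Ab minor triad (Ab, Cb, Eb); Bb5 is not a chord tone.
It is approached by step down from Cb6 and left by step down to Ab5.
Step in, step out in the same direction — a passing tone.
The harmony at that moment is Gb major triad (Gb, Bb, Db); C6 is not a chord tone.
It is approached by step down from Db6 and left by step down to Bb5.
Step in, step out in the same direction — a passing tone.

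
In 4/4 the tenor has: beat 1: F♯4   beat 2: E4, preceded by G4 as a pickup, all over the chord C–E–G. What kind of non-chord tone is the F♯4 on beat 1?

Passing tone.

The harmony at that moment is C major triad (C, E, G); F♯4 is not a chord tone.
It is approached by step down from G4 and left by step down to E4.
Step in, step out in the same direction — a passing tone.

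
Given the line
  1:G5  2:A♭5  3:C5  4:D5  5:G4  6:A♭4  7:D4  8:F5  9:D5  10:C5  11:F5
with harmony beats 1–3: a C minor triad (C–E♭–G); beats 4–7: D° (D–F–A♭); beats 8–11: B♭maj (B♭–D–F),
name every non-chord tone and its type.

The harmony at that moment is C minor triad (C, E♭, G); A♭5 is not a chord tone.
It is approached by step up from G5 and left by leap down to C5.
Step in, leap out — an escape tone.
The harmony at that moment is D diminished triad (D, F, A♭); G4 is not a chord tone.
It is approached by leap down from D5 and left by step up to A♭4.
Leap in, step out — an appoggiatura.
The harmony at that moment is B♭ major triad (B♭, D, F); C5 is not a chord tone.
It is approached by step down from D5 and left by leap up to F5.
Step in, leap out — an escape tone.

A♭5 (beat 2) — escape tone; G4 (beat 5) — appoggiatura; C5 (beat 10) — escape tone.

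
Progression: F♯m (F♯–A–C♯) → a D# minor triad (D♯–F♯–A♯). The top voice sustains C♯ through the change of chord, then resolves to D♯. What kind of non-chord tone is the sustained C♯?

The harmony at that moment is D♯ minor triad (D♯, F♯, A♯); C♯ is not a chord tone.
It is held over (the same pitch as the preceding C♯) and left by step up to D♯.
Held over from the previous chord and resolving up by step — a retardation.

C♯ is a retardation.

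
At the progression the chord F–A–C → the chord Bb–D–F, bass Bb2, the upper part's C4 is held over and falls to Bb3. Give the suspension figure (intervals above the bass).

9–8 suspension.

At the second chord the bass is Bb2. The suspended C4 lies a ninth above the bass; after resolving down by step to Bb3, the interval above the bass becomes an octave.
Suspension figures are named by those two intervals: 9–8.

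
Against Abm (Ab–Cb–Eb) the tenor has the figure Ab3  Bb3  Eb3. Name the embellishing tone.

The harmony at that moment is Ab minor triad (Ab, Cb, Eb); Bb3 is not a chord tone.
It is approached by step up from Ab3 and left by leap down to Eb3.
Step in, leap out — an escape tone.

Bb3 is an escape tone.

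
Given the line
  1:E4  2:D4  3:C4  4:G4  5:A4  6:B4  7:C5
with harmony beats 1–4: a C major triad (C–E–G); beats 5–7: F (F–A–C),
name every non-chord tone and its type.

D4 (beat 2) — passing tone; B4 (beat 6) — passing tone.

The harmony at that moment is C major triad (C, E, G); D4 is not a chord tone.
It is approached by step down from E4 and left by step down to C4.
Step in, step out in the same direction — a passing tone.
The harmony at that moment is F major triad (F, A, C); B4 is not a chord tone.
It is approached by step up from A4 and left by step up to C5.
Step in, step out in the same direction — a passing tone.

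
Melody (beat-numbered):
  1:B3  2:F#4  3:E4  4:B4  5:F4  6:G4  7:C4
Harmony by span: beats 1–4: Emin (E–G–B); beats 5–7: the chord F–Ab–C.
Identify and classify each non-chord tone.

F#4 (beat 2) — appoggiatura; G4 (beat 6) — escape tone.

The harmony at that moment is E minor triad (E, G, B); F#4 is not a chord tone.
It is approached by leap up from B3 and left by step down to E4.
Leap in, step out — an appoggiatura.
The harmony at that moment is F minor triad (F, Ab, C); G4 is not a chord tone.
It is approached by step up from F4 and left by leap down to C4.
Step in, leap out — an escape tone.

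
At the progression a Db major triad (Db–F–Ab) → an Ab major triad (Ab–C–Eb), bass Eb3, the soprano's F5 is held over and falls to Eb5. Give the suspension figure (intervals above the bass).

At the second chord the bass is Eb3. The suspended F5 lies a ninth above the bass; after resolving down by step to Eb5, the interval above the bass becomes an octave.
Suspension figures are named by those two intervals: 9–8.

9–8 suspension.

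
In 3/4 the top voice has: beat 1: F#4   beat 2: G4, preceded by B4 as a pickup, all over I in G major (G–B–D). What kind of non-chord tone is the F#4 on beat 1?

Appoggiatura.

The harmony at that moment is G major triad (G, B, D); F#4 is not a chord tone.
It is approached by leap down from B4 and left by step up to G4.
Leap in, step out, metrically accented — an appoggiatura.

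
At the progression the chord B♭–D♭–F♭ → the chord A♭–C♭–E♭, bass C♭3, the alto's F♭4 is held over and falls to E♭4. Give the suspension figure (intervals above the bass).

4–3 suspension.

At the second chord the bass is C♭3. The suspended F♭4 lies a fourth above the bass; after resolving down by step to E♭4, the interval above the bass becomes a third.
Suspension figures are named by those two intervals: 4–3.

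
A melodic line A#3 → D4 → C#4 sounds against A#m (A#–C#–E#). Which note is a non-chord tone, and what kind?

D4 is an appoggiatura.

The harmony at that moment is A# minor triad (A#, C#, E#); D4 is not a chord tone.
It is approached by leap up from A#3 and left by step down to C#4.
Leap in, step out — an appoggiatura.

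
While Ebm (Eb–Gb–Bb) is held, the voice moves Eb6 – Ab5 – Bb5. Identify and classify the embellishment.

The harmony at that moment is Eb minor triad (Eb, Gb, Bb); Ab5 is not a chord tone.
It is approached by leap down from Eb6 and left by step up to Bb5.
Leap in, step out — an appoggiatura.

Ab5 is an appoggiatura.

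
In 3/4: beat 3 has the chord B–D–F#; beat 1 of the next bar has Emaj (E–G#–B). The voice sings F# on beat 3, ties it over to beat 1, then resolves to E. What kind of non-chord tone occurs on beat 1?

The harmony at that moment is E major triad (E, G#, B); F# is not a chord tone.
It is held over (the same pitch as the preceding F#) and left by step down to E.
Held over from the previous chord and resolving down by step — a suspension.

Suspension.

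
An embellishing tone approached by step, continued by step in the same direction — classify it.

Approach: by step. Departure: by step, continuing in the same direction.
Stepwise on both sides with no change of direction means the note fills in the space between two different chord tones — a passing tone. (Had it turned back to its starting note it would be a neighbor tone instead.)

Passing tone.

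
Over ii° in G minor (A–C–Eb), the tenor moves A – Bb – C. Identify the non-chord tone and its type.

Bb is a passing tone.

The harmony at that moment is A diminished triad (A, C, Eb); Bb is not a chord tone.
It is approached by step up from A and left by step up to C.
Step in, step out in the same direction — a passing tone.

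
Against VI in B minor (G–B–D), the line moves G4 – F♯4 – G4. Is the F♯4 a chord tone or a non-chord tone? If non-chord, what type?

The harmony at that moment is G major triad (G, B, D); F♯4 is not a chord tone.
It is approached by step down from G4 and left by step up to G4.
Step away and step back to the same note — a neighbor tone (lower neighbor).

Non-chord tone — a neighbor tone.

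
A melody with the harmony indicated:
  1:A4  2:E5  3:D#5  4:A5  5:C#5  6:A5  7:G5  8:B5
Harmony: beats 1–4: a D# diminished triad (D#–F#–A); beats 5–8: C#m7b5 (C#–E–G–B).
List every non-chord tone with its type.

The harmony at that moment is D# diminished triad (D#, F#, A); E5 is not a chord tone.
It is approached by leap up from A4 and left by step down to D#5.
Leap in, step out — an appoggiatura.
The harmony at that moment is C# half-diminished seventh chord (C#, E, G, B); A5 is not a chord tone.
It is approached by leap up from C#5 and left by step down to G5.
Leap in, step out — an appoggiatura.

E5 (beat 2) — appoggiatura; A5 (beat 6) — appoggiatura.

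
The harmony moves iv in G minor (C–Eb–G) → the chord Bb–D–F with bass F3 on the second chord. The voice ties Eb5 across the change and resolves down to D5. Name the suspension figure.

7–6 suspension.

At the second chord the bass is F3. The suspended Eb5 lies a seventh above the bass; after resolving down by step to D5, the interval above the bass becomes a sixth.
Suspension figures are named by those two intervals: 7–6.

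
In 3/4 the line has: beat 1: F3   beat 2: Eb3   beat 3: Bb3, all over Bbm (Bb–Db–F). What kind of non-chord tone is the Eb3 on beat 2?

The harmony at that moment is Bb minor triad (Bb, Db, F); Eb3 is not a chord tone.
It is approached by step down from F3 and left by leap up to Bb3.
Step in, leap out, on a weak beat — an escape tone.

Escape tone.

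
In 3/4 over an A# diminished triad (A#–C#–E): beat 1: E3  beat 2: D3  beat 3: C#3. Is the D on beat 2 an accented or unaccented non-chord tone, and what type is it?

Unaccented passing tone.

The harmony at that moment is A# diminished triad (A#, C#, E); D3 is not a chord tone.
It is approached by step down from E3 and left by step down to C#3.
Step in, step out in the same direction — a passing tone.
It falls on a weak beat, so it is unaccented.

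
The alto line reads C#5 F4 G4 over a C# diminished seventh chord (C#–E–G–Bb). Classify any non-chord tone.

The harmony at that moment is C# diminished seventh chord (C#, E, G, Bb); F4 is not a chord tone.
It is approached by leap down from C#5 and left by step up to G4.
Leap in, step out — an appoggiatura.

F4 is an appoggiatura.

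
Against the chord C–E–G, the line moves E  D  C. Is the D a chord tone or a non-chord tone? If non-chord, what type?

The harmony at that moment is C major triad (C, E, G); D is not a chord tone.
It is approached by step down from E and left by step down to C.
Step in, step out in the same direction — a passing tone.

Non-chord tone — a passing tone.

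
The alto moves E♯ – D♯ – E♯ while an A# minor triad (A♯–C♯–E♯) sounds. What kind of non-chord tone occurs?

The harmony at that moment is A♯ minor triad (A♯, C♯, E♯); D♯ is not a chord tone.
It is approached by step down from E♯ and left by step up to E♯.
Step away and step back to the same note — a neighbor tone (lower neighbor).

D♯ is a neighbor tone.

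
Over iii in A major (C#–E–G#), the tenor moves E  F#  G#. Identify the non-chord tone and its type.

The harmony at that moment is C# minor triad (C#, E, G#); F# is not a chord tone.
It is approached by step up from E and left by step up to G#.
Step in, step out in the same direction — a passing tone.

F# is a passing tone.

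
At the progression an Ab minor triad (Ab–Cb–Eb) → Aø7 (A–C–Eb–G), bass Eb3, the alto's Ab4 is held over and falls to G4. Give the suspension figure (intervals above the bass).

At the second chord the bass is Eb3. The suspended Ab4 lies a fourth above the bass; after resolving down by step to G4, the interval above the bass becomes a third.
Suspension figures are named by those two intervals: 4–3.

4–3 suspension.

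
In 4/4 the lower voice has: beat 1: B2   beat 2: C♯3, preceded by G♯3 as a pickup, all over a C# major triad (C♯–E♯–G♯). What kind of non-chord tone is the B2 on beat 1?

The harmony at that moment is C♯ major triad (C♯, E♯, G♯); B2 is not a chord tone.
It is approached by leap down from G♯3 and left by step up to C♯3.
Leap in, step out, metrically accented — an appoggiatura.

Appoggiatura.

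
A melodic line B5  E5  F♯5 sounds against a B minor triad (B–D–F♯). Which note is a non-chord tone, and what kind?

E5 is an appoggiatura.

The harmony at that moment is B minor triad (B, D, F♯); E5 is not a chord tone.
It is approached by leap down from B5 and left by step up to F♯5.
Leap in, step out — an appoggiatura.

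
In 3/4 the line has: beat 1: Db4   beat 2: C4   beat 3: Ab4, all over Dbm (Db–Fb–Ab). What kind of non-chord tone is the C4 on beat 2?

Escape tone.

The harmony at that moment is Db minor triad (Db, Fb, Ab); C4 is not a chord tone.
It is approached by step down from Db4 and left by leap up to Ab4.
Step in, leap out, on a weak beat — an escape tone.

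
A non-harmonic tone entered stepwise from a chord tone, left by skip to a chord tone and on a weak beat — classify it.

Escape tone.

Approach: by step. Departure: by leap. Metric position: weak.
Step in, leap out, from a weak position — an escape tone (échappée). (It is the mirror image of the appoggiatura, which leaps in and steps out on a strong beat.)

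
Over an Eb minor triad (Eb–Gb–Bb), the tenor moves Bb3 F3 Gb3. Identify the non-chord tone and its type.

The harmony at that moment is Eb minor triad (Eb, Gb, Bb); F3 is not a chord tone.
It is approached by leap down from Bb3 and left by step up to Gb3.
Leap in, step out — an appoggiatura.

F3 is an appoggiatura.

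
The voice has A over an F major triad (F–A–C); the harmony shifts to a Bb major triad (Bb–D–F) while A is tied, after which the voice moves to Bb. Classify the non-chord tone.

A is a retardation.

The harmony at that moment is Bb major triad (Bb, D, F); A is not a chord tone.
It is held over (the same pitch as the preceding A) and left by step up to Bb.
Held over from the previous chord and resolving up by step — a retardation.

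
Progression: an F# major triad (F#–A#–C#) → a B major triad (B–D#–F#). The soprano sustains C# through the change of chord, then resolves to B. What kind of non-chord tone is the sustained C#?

C# is a suspension.

The harmony at that moment is B major triad (B, D#, F#); C# is not a chord tone.
It is held over (the same pitch as the preceding C#) and left by step down to B.
Held over from the previous chord and resolving down by step — a suspension.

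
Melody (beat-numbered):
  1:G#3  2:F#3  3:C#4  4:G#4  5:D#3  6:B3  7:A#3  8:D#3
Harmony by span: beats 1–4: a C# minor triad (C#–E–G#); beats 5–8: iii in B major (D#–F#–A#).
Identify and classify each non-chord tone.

F#3 (beat 2) — escape tone; B3 (beat 6) — appoggiatura.

The harmony at that moment is C# minor triad (C#, E, G#); F#3 is not a chord tone.
It is approached by step down from G#3 and left by leap up to C#4.
Step in, leap out — an escape tone.
The harmony at that moment is D# minor triad (D#, F#, A#); B3 is not a chord tone.
It is approached by leap up from D#3 and left by step down to A#3.
Leap in, step out — an appoggiatura.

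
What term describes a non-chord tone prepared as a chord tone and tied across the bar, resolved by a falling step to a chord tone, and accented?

Approach: by preparation — the pitch is first a chord tone, then held (tied or repeated) while the harmony changes under it. Departure: down by step. Metric position: strong.
A prepared dissonance that resolves downward by step — a suspension. (The same figure resolving upward would be a retardation.)

Suspension.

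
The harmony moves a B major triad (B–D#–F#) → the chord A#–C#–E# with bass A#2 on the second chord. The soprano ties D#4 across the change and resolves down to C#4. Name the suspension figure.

At the second chord the bass is A#2. The suspended D#4 lies a fourth above the bass; after resolving down by step to C#4, the interval above the bass becomes a third.
Suspension figures are named by those two intervals: 4–3.

4–3 suspension.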